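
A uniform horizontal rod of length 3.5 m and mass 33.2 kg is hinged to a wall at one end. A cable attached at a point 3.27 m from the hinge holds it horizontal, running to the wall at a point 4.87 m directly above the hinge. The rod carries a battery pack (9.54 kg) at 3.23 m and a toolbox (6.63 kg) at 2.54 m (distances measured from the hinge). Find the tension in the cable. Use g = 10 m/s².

Sum moments about the hinge (the unknown hinge reaction has zero arm there).
Beam weight: 33.2 × 10 = 332 N down at 1.75 m → arm 1.75 m, τ = 332 × 1.75 = 581 N·m clockwise.
Battery pack: 9.54 × 10 = 95.4 N down at 3.23 m → arm 3.23 m, τ = 95.4 × 3.23 = 308.1 N·m clockwise.
Toolbox: 6.63 × 10 = 66.3 N down at 2.54 m → arm 2.54 m, τ = 66.3 × 2.54 = 168.4 N·m clockwise.
Total clockwise load moment = 1058 N·m.
The cable tension T acts at 3.27 m; only its component perpendicular to the rod, T sinθ, produces torque. sinθ = h/√(h²+d²) = 4.87/√(4.87²+3.27²) = 0.8302.
For rotational equilibrium, T × 3.27 × 0.8302 = 1058, so T = 1058 / 2.715 = 390 N.

T ≈ 390 N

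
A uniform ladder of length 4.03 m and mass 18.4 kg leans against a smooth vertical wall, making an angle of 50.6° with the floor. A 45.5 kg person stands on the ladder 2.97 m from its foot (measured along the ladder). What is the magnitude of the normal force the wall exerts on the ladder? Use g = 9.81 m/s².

Taking torques about the foot of the ladder:
Ladder weight 18.4×9.81 = 180.5 N acts at 2.015 m along the ladder; its horizontal arm is 2.015·cos50.6° = 1.279 m → τ = 230.9 N·m clockwise.
Person: 45.5×9.81 = 446.4 N at 2.97 m → arm 1.885 m → τ = 841.5 N·m clockwise.
Wall normal N acts horizontally at the top; its moment arm is the height L sinθ = 4.03·sin50.6° = 3.114 m, counterclockwise.
Balancing moments: N × 3.114 = 1072, giving N = 344 N.

N_wall ≈ 344 N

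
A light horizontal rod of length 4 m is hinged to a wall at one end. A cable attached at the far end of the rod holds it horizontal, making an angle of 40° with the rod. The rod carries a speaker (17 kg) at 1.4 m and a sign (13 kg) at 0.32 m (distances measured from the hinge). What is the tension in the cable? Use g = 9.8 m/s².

Choose the hinge as the axis so the unknown hinge reaction has zero arm there.
Speaker: 17 × 9.8 = 166.6 N down at 1.4 m → arm 1.4 m, τ = 166.6 × 1.4 = 233.2 N·m clockwise.
Sign: 13 × 9.8 = 127.4 N down at 0.32 m → arm 0.32 m, τ = 127.4 × 0.32 = 40.77 N·m clockwise.
Total clockwise load moment = 274 N·m.
The cable tension T acts at 4 m; only its component perpendicular to the rod, T sinθ, produces torque. sin 40° = 0.6428.
For rotational equilibrium, T × 4 × 0.6428 = 274, so T = 274 / 2.571 = 107 N.

T ≈ 107 N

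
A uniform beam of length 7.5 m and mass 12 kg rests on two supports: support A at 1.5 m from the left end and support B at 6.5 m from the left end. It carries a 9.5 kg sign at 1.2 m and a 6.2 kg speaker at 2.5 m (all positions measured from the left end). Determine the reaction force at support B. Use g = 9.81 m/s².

Choose support A as the axis so its reaction then has zero moment arm.
Beam weight: 12 × 9.81 = 117.7 N down at 3.75 m → arm 2.25 m, τ = 117.7 × 2.25 = 264.8 N·m clockwise.
Sign: 9.5 × 9.81 = 93.2 N down at 1.2 m → arm 0.3 m, τ = 93.2 × 0.3 = 27.96 N·m counterclockwise.
Speaker: 6.2 × 9.81 = 60.82 N down at 2.5 m → arm 1 m, τ = 60.82 × 1 = 60.82 N·m clockwise.
Net load moment about support A = 297.7 N·m clockwise.
Reaction R at support B is upward at 6.5 m, arm 5 m → moment R × 5 counterclockwise.
For rotational equilibrium, R × 5 = 297.7, so R = 59.5 N.

R_B ≈ 59.5 N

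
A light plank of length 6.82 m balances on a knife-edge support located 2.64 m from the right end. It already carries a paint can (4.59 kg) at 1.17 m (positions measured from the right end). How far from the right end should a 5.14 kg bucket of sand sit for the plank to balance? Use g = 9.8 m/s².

Taking torques about the knife-edge support (at 2.64 m from the right end):
Paint can: 4.59 × 9.8 = 44.98 N down at 1.17 m → arm 1.47 m, τ = 44.98 × 1.47 = 66.12 N·m clockwise.
Net moment of existing loads = 66.12 N·m clockwise.
The bucket of sand weighs 5.14 × 9.8 = 50.37 N and must supply an equal counterclockwise moment, so its lever arm about the knife-edge support is 66.12 / 50.37 = 1.31 m.
That puts it at 2.64 + 1.31 = 3.95 m from the right end.

x ≈ 3.95 m from the right end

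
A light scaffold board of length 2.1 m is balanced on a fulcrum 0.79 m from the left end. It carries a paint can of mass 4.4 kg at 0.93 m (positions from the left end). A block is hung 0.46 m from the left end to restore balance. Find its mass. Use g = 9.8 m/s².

Sum moments about the fulcrum (at 0.79 m from the left end) (the support reaction has zero arm there).
Paint can: 4.4 × 9.8 = 43.12 N down at 0.93 m → arm 0.14 m, τ = 43.12 × 0.14 = 6.037 N·m clockwise.
Net moment of known loads = 6.037 N·m clockwise.
An unknown mass m at 0.46 m has arm 0.33 m; its moment is m·g·0.33 counterclockwise.
Setting net torque to zero: m × 9.8 × 0.33 = 6.037 → m = 6.037 / (9.8 × 0.33) = 1.87 kg.

m ≈ 1.87 kg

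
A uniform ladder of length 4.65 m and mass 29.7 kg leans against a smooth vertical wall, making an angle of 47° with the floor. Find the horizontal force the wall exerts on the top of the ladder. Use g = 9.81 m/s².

N_wall ≈ 136 N

About the foot of the ladder:
Ladder weight 29.7×9.81 = 291.4 N acts at 2.325 m along the ladder; its horizontal arm is 2.325·cos47° = 1.586 m → τ = 462.2 N·m clockwise.
Wall normal N acts horizontally at the top; its moment arm is the height L sinθ = 4.65·sin47° = 3.401 m, counterclockwise.
For rotational equilibrium, N × 3.401 = 462.2, so N = 136 N.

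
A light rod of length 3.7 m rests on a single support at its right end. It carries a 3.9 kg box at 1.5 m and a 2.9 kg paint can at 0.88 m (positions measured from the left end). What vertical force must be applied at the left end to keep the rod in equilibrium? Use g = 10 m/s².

Take moments about the right end.
Box: 3.9 × 10 = 39 N down at 1.5 m → arm 2.2 m, τ = 39 × 2.2 = 85.8 N·m counterclockwise.
Paint can: 2.9 × 10 = 29 N down at 0.88 m → arm 2.82 m, τ = 29 × 2.82 = 81.78 N·m counterclockwise.
Net moment of the loads = 167.6 N·m counterclockwise.
The upward force F acts at the left end, arm 3.7 m, giving F × 3.7 clockwise.
For rotational equilibrium, F × 3.7 = 167.6, so F = 167.6 / 3.7 = 45.3 N.

F ≈ 45.3 N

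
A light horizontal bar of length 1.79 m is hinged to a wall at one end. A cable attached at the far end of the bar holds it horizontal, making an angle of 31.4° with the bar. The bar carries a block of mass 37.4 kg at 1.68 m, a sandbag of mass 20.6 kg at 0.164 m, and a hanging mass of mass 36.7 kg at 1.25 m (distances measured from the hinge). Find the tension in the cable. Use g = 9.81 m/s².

T ≈ 1180 N

Take moments about the hinge.
Block: 37.4 × 9.81 = 366.9 N down at 1.68 m → arm 1.68 m, τ = 366.9 × 1.68 = 616.4 N·m clockwise.
Sandbag: 20.6 × 9.81 = 202.1 N down at 0.164 m → arm 0.164 m, τ = 202.1 × 0.164 = 33.14 N·m clockwise.
Hanging mass: 36.7 × 9.81 = 360 N down at 1.25 m → arm 1.25 m, τ = 360 × 1.25 = 450 N·m clockwise.
Total clockwise load moment = 1100 N·m.
The cable tension T acts at 1.79 m; only its component perpendicular to the bar, T sinθ, produces torque. sin 31.4° = 0.521.
Στ = 0 ⇒ T × 1.79 × 0.521 = 1100 ⇒ T = 1100 / 0.9326 = 1180 N.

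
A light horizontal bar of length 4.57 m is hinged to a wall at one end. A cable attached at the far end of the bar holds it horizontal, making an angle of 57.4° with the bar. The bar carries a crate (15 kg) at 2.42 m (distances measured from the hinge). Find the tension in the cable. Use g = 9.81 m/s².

T ≈ 92.5 N

About the hinge:
Crate: 15 × 9.81 = 147.2 N down at 2.42 m → arm 2.42 m, τ = 147.2 × 2.42 = 356.2 N·m clockwise.
Total clockwise load moment = 356.2 N·m.
The cable tension T acts at 4.57 m; only its component perpendicular to the bar, T sinθ, produces torque. sin 57.4° = 0.8425.
Setting net torque to zero: T × 4.57 × 0.8425 = 356.2 → T = 356.2 / 3.85 = 92.5 N.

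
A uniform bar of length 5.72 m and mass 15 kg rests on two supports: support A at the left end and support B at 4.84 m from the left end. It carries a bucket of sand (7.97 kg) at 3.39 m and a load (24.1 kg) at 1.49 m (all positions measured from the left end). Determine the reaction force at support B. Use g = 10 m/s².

R_B ≈ 219 N

Take moments about support A.
Beam weight: 15 × 10 = 150 N down at 2.86 m → arm 2.86 m, τ = 150 × 2.86 = 429 N·m clockwise.
Bucket of sand: 7.97 × 10 = 79.7 N down at 3.39 m → arm 3.39 m, τ = 79.7 × 3.39 = 270.2 N·m clockwise.
Load: 24.1 × 10 = 241 N down at 1.49 m → arm 1.49 m, τ = 241 × 1.49 = 359.1 N·m clockwise.
Net load moment about support A = 1058 N·m clockwise.
Reaction R at support B is upward at 4.84 m, arm 4.84 m → moment R × 4.84 counterclockwise.
Balancing moments: R × 4.84 = 1058, giving R = 219 N.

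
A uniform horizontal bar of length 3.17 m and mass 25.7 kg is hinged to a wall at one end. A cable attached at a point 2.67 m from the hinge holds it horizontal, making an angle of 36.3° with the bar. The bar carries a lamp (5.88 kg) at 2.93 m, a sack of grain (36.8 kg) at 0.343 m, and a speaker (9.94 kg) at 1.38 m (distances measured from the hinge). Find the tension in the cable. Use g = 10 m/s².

Sum moments about the hinge (the unknown hinge reaction has zero arm there).
Beam weight: 25.7 × 10 = 257 N down at 1.585 m → arm 1.585 m, τ = 257 × 1.585 = 407.3 N·m clockwise.
Lamp: 5.88 × 10 = 58.8 N down at 2.93 m → arm 2.93 m, τ = 58.8 × 2.93 = 172.3 N·m clockwise.
Sack of grain: 36.8 × 10 = 368 N down at 0.343 m → arm 0.343 m, τ = 368 × 0.343 = 126.2 N·m clockwise.
Speaker: 9.94 × 10 = 99.4 N down at 1.38 m → arm 1.38 m, τ = 99.4 × 1.38 = 137.2 N·m clockwise.
Total clockwise load moment = 843 N·m.
The cable tension T acts at 2.67 m; only its component perpendicular to the bar, T sinθ, produces torque. sin 36.3° = 0.592.
Στ = 0 ⇒ T × 2.67 × 0.592 = 843 ⇒ T = 843 / 1.581 = 533 N.

T ≈ 533 N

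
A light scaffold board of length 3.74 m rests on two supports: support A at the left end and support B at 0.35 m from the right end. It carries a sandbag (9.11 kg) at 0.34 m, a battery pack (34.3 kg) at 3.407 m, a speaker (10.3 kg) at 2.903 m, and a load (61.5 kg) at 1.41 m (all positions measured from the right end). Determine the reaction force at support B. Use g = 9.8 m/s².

Take moments about support A.
Sandbag: 9.11 × 9.8 = 89.28 N down at 0.34 m → arm 3.4 m, τ = 89.28 × 3.4 = 303.6 N·m clockwise.
Battery pack: 34.3 × 9.8 = 336.1 N down at 3.407 m → arm 0.333 m, τ = 336.1 × 0.333 = 111.9 N·m clockwise.
Speaker: 10.3 × 9.8 = 100.9 N down at 2.903 m → arm 0.837 m, τ = 100.9 × 0.837 = 84.45 N·m clockwise.
Load: 61.5 × 9.8 = 602.7 N down at 1.41 m → arm 2.33 m, τ = 602.7 × 2.33 = 1404 N·m clockwise.
Net load moment about support A = 1904 N·m clockwise.
Reaction R at support B is upward at 0.35 m, arm 3.39 m → moment R × 3.39 counterclockwise.
Στ = 0 ⇒ R × 3.39 = 1904 ⇒ R = 562 N.

R_B ≈ 562 N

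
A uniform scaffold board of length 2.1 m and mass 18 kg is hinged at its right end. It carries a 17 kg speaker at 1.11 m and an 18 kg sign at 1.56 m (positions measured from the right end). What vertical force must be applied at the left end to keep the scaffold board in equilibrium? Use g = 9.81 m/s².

F ≈ 308 N

About the right end:
Beam weight: 18 × 9.81 = 176.6 N down at 1.05 m → arm 1.05 m, τ = 176.6 × 1.05 = 185.4 N·m counterclockwise.
Speaker: 17 × 9.81 = 166.8 N down at 1.11 m → arm 1.11 m, τ = 166.8 × 1.11 = 185.1 N·m counterclockwise.
Sign: 18 × 9.81 = 176.6 N down at 1.56 m → arm 1.56 m, τ = 176.6 × 1.56 = 275.5 N·m counterclockwise.
Net moment of the loads = 646 N·m counterclockwise.
The upward force F acts at the left end, arm 2.1 m, giving F × 2.1 clockwise.
Setting net torque to zero: F × 2.1 = 646 → F = 646 / 2.1 = 308 N.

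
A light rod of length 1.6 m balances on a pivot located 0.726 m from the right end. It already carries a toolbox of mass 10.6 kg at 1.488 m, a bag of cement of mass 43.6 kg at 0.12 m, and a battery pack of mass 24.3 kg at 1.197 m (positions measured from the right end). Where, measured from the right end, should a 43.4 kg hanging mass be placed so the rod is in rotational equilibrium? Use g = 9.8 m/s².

Sum moments about the pivot (at 0.726 m from the right end) (the support reaction has zero arm there).
Toolbox: 10.6 × 9.8 = 103.9 N down at 1.488 m → arm 0.762 m, τ = 103.9 × 0.762 = 79.17 N·m counterclockwise.
Bag of cement: 43.6 × 9.8 = 427.3 N down at 0.12 m → arm 0.606 m, τ = 427.3 × 0.606 = 258.9 N·m clockwise.
Battery pack: 24.3 × 9.8 = 238.1 N down at 1.197 m → arm 0.471 m, τ = 238.1 × 0.471 = 112.1 N·m counterclockwise.
Net moment of existing loads = 67.63 N·m clockwise.
The hanging mass weighs 43.4 × 9.8 = 425.3 N and must supply an equal counterclockwise moment, so its lever arm about the pivot is 67.63 / 425.3 = 0.159 m.
That puts it at 0.726 + 0.159 = 0.885 m from the right end.

x ≈ 0.885 m from the right end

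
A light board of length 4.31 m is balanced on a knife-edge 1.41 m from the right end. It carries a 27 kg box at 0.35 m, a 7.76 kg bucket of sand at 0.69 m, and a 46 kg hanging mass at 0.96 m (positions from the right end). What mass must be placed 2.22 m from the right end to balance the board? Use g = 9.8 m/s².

m ≈ 67.8 kg

Taking torques about the knife-edge (at 1.41 m from the right end):
Box: 27 × 9.8 = 264.6 N down at 0.35 m → arm 1.06 m, τ = 264.6 × 1.06 = 280.5 N·m clockwise.
Bucket of sand: 7.76 × 9.8 = 76.05 N down at 0.69 m → arm 0.72 m, τ = 76.05 × 0.72 = 54.76 N·m clockwise.
Hanging mass: 46 × 9.8 = 450.8 N down at 0.96 m → arm 0.45 m, τ = 450.8 × 0.45 = 202.9 N·m clockwise.
Net moment of known loads = 538.2 N·m clockwise.
An unknown mass m at 2.22 m has arm 0.81 m; its moment is m·g·0.81 counterclockwise.
Στ = 0 ⇒ m × 9.8 × 0.81 = 538.2 ⇒ m = 538.2 / (9.8 × 0.81) = 67.8 kg.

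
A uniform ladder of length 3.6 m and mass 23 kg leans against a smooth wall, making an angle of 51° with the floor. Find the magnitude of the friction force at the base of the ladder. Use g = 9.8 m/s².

f ≈ 91.3 N

Take moments about the foot of the ladder.
Ladder weight 23×9.8 = 225.4 N acts at 1.8 m along the ladder; its horizontal arm is 1.8·cos51° = 1.133 m → τ = 255.4 N·m clockwise.
Wall normal N acts horizontally at the top; its moment arm is the height L sinθ = 3.6·sin51° = 2.798 m, counterclockwise.
Balancing moments: N × 2.798 = 255.4, giving N = 91.3 N.
ΣFx = 0: friction at the foot balances the wall's push, so f = N_wall = 91.3 N.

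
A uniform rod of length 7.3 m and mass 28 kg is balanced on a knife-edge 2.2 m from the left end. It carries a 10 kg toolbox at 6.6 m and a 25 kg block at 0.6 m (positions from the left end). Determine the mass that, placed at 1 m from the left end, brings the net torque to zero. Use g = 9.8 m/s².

About the knife-edge (at 2.2 m from the left end):
Beam weight: 28 × 9.8 = 274.4 N down at 3.65 m → arm 1.45 m, τ = 274.4 × 1.45 = 397.9 N·m clockwise.
Toolbox: 10 × 9.8 = 98 N down at 6.6 m → arm 4.4 m, τ = 98 × 4.4 = 431.2 N·m clockwise.
Block: 25 × 9.8 = 245 N down at 0.6 m → arm 1.6 m, τ = 245 × 1.6 = 392 N·m counterclockwise.
Net moment of known loads = 437.1 N·m clockwise.
An unknown mass m at 1 m has arm 1.2 m; its moment is m·g·1.2 counterclockwise.
For rotational equilibrium, m × 9.8 × 1.2 = 437.1, so m = 437.1 / (9.8 × 1.2) = 37.2 kg.

m ≈ 37.2 kg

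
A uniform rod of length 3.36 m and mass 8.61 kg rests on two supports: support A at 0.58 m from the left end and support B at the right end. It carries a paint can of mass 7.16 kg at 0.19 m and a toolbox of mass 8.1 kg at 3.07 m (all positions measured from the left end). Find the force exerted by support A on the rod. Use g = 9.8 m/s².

About support B:
Beam weight: 8.61 × 9.8 = 84.38 N down at 1.68 m → arm 1.68 m, τ = 84.38 × 1.68 = 141.8 N·m counterclockwise.
Paint can: 7.16 × 9.8 = 70.17 N down at 0.19 m → arm 3.17 m, τ = 70.17 × 3.17 = 222.4 N·m counterclockwise.
Toolbox: 8.1 × 9.8 = 79.38 N down at 3.07 m → arm 0.29 m, τ = 79.38 × 0.29 = 23.02 N·m counterclockwise.
Net load moment about support B = 387.2 N·m counterclockwise.
Reaction R at support A is upward at 0.58 m, arm 2.78 m → moment R × 2.78 clockwise.
Στ = 0 ⇒ R × 2.78 = 387.2 ⇒ R = 139 N.

R_A ≈ 139 N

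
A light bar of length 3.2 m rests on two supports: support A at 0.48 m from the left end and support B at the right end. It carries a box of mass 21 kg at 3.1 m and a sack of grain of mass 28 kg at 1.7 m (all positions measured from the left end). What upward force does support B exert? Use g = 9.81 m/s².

Taking torques about support A:
Box: 21 × 9.81 = 206 N down at 3.1 m → arm 2.62 m, τ = 206 × 2.62 = 539.7 N·m clockwise.
Sack of grain: 28 × 9.81 = 274.7 N down at 1.7 m → arm 1.22 m, τ = 274.7 × 1.22 = 335.1 N·m clockwise.
Net load moment about support A = 874.8 N·m clockwise.
Reaction R at support B is upward at 3.2 m, arm 2.72 m → moment R × 2.72 counterclockwise.
For rotational equilibrium, R × 2.72 = 874.8, so R = 322 N.

R_B ≈ 322 N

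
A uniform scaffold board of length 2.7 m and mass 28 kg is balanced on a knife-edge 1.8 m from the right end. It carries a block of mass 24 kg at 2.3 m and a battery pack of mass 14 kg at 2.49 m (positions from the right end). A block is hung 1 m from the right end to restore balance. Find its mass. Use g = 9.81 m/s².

Take moments about the knife-edge (at 1.8 m from the right end).
Beam weight: 28 × 9.81 = 274.7 N down at 1.35 m → arm 0.45 m, τ = 274.7 × 0.45 = 123.6 N·m clockwise.
Block: 24 × 9.81 = 235.4 N down at 2.3 m → arm 0.5 m, τ = 235.4 × 0.5 = 117.7 N·m counterclockwise.
Battery pack: 14 × 9.81 = 137.3 N down at 2.49 m → arm 0.69 m, τ = 137.3 × 0.69 = 94.74 N·m counterclockwise.
Net moment of known loads = 88.84 N·m counterclockwise.
An unknown mass m at 1 m has arm 0.8 m; its moment is m·g·0.8 clockwise.
Setting net torque to zero: m × 9.81 × 0.8 = 88.84 → m = 88.84 / (9.81 × 0.8) = 11.3 kg.

m ≈ 11.3 kg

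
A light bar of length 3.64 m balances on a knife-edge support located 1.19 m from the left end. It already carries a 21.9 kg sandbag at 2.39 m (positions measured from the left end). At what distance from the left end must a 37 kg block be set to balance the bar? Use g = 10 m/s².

x ≈ 0.48 m from the left end

Choose the knife-edge support (at 1.19 m from the left end) as the axis so the support reaction has zero arm there.
Sandbag: 21.9 × 10 = 219 N down at 2.39 m → arm 1.2 m, τ = 219 × 1.2 = 262.8 N·m clockwise.
Net moment of existing loads = 262.8 N·m clockwise.
The block weighs 37 × 10 = 370 N and must supply an equal counterclockwise moment, so its lever arm about the knife-edge support is 262.8 / 370 = 0.71 m.
That puts it at 1.19 − 0.71 = 0.48 m from the left end.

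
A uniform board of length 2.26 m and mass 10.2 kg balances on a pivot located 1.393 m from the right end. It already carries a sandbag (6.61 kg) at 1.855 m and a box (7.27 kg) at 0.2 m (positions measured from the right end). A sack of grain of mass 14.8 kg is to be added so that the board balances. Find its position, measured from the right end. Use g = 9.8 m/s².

About the pivot (at 1.393 m from the right end):
Beam weight: 10.2 × 9.8 = 99.96 N down at 1.13 m → arm 0.263 m, τ = 99.96 × 0.263 = 26.29 N·m clockwise.
Sandbag: 6.61 × 9.8 = 64.78 N down at 1.855 m → arm 0.462 m, τ = 64.78 × 0.462 = 29.93 N·m counterclockwise.
Box: 7.27 × 9.8 = 71.25 N down at 0.2 m → arm 1.193 m, τ = 71.25 × 1.193 = 85 N·m clockwise.
Net moment of existing loads = 81.36 N·m clockwise.
The sack of grain weighs 14.8 × 9.8 = 145 N and must supply an equal counterclockwise moment, so its lever arm about the pivot is 81.36 / 145 = 0.561 m.
That puts it at 1.393 + 0.561 = 1.95 m from the right end.

x ≈ 1.95 m from the right end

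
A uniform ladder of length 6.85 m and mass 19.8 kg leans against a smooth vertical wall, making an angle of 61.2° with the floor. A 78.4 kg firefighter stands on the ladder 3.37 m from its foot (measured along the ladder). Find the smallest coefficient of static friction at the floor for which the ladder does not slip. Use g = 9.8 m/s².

μ_min ≈ 0.271

About the foot of the ladder:
Ladder weight 19.8×9.8 = 194 N acts at 3.425 m along the ladder; its horizontal arm is 3.425·cos61.2° = 1.65 m → τ = 320.1 N·m clockwise.
Firefighter: 78.4×9.8 = 768.3 N at 3.37 m → arm 1.624 m → τ = 1248 N·m clockwise.
Wall normal N acts horizontally at the top; its moment arm is the height L sinθ = 6.85·sin61.2° = 6.003 m, counterclockwise.
Balancing moments: N × 6.003 = 1568, giving N = 261.2 N.
ΣFx = 0 ⇒ f = N_wall = 261.2 N. ΣFy = 0 ⇒ N_floor = 962.3 N.
μ_min = f / N_floor = 261.2 / 962.3 = 0.271.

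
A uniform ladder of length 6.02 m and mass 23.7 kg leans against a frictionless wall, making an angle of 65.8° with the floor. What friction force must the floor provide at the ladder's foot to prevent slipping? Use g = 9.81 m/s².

Taking torques about the foot of the ladder:
Ladder weight 23.7×9.81 = 232.5 N acts at 3.01 m along the ladder; its horizontal arm is 3.01·cos65.8° = 1.234 m → τ = 286.9 N·m clockwise.
Wall normal N acts horizontally at the top; its moment arm is the height L sinθ = 6.02·sin65.8° = 5.491 m, counterclockwise.
Setting net torque to zero: N × 5.491 = 286.9 → N = 52.2 N.
ΣFx = 0: friction at the foot balances the wall's push, so f = N_wall = 52.2 N.

f ≈ 52.2 N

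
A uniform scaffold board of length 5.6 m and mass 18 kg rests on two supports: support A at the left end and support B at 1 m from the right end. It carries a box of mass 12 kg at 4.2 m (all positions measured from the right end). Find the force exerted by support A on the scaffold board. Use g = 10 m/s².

R_A ≈ 154 N

Sum moments about support B (its reaction then has zero moment arm).
Beam weight: 18 × 10 = 180 N down at 2.8 m → arm 1.8 m, τ = 180 × 1.8 = 324 N·m counterclockwise.
Box: 12 × 10 = 120 N down at 4.2 m → arm 3.2 m, τ = 120 × 3.2 = 384 N·m counterclockwise.
Net load moment about support B = 708 N·m counterclockwise.
Reaction R at support A is upward at 5.6 m, arm 4.6 m → moment R × 4.6 clockwise.
Balancing moments: R × 4.6 = 708, giving R = 154 N.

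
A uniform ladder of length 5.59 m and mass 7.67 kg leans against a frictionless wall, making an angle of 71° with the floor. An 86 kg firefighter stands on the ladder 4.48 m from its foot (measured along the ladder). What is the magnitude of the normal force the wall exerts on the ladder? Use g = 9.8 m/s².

N_wall ≈ 246 N

Take moments about the foot of the ladder.
Ladder weight 7.67×9.8 = 75.17 N acts at 2.795 m along the ladder; its horizontal arm is 2.795·cos71° = 0.91 m → τ = 68.4 N·m clockwise.
Firefighter: 86×9.8 = 842.8 N at 4.48 m → arm 1.459 m → τ = 1230 N·m clockwise.
Wall normal N acts horizontally at the top; its moment arm is the height L sinθ = 5.59·sin71° = 5.285 m, counterclockwise.
Setting net torque to zero: N × 5.285 = 1298 → N = 246 N.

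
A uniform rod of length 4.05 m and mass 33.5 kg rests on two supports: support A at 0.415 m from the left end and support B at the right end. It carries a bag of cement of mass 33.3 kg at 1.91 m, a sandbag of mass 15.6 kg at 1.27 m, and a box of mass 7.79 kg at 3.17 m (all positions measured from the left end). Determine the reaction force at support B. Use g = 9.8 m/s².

R_B ≈ 373 N

Taking torques about support A:
Beam weight: 33.5 × 9.8 = 328.3 N down at 2.025 m → arm 1.61 m, τ = 328.3 × 1.61 = 528.6 N·m clockwise.
Bag of cement: 33.3 × 9.8 = 326.3 N down at 1.91 m → arm 1.495 m, τ = 326.3 × 1.495 = 487.8 N·m clockwise.
Sandbag: 15.6 × 9.8 = 152.9 N down at 1.27 m → arm 0.855 m, τ = 152.9 × 0.855 = 130.7 N·m clockwise.
Box: 7.79 × 9.8 = 76.34 N down at 3.17 m → arm 2.755 m, τ = 76.34 × 2.755 = 210.3 N·m clockwise.
Net load moment about support A = 1357 N·m clockwise.
Reaction R at support B is upward at 4.05 m, arm 3.635 m → moment R × 3.635 counterclockwise.
Setting net torque to zero: R × 3.635 = 1357 → R = 373 N.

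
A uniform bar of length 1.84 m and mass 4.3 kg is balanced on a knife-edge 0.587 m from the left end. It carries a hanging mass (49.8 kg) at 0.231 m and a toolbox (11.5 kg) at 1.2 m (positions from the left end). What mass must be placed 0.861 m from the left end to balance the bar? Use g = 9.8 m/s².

m ≈ 33.7 kg

Take moments about the knife-edge (at 0.587 m from the left end).
Beam weight: 4.3 × 9.8 = 42.14 N down at 0.92 m → arm 0.333 m, τ = 42.14 × 0.333 = 14.03 N·m clockwise.
Hanging mass: 49.8 × 9.8 = 488 N down at 0.231 m → arm 0.356 m, τ = 488 × 0.356 = 173.7 N·m counterclockwise.
Toolbox: 11.5 × 9.8 = 112.7 N down at 1.2 m → arm 0.613 m, τ = 112.7 × 0.613 = 69.09 N·m clockwise.
Net moment of known loads = 90.58 N·m counterclockwise.
An unknown mass m at 0.861 m has arm 0.274 m; its moment is m·g·0.274 clockwise.
For rotational equilibrium, m × 9.8 × 0.274 = 90.58, so m = 90.58 / (9.8 × 0.274) = 33.7 kg.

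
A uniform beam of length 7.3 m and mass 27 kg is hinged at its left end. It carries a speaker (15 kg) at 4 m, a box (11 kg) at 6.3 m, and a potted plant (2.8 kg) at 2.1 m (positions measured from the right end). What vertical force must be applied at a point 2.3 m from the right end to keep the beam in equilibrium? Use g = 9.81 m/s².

F ≈ 341 N

Sum moments about the left end (the unknown pivot reaction has zero arm there).
Beam weight: 27 × 9.81 = 264.9 N down at 3.65 m → arm 3.65 m, τ = 264.9 × 3.65 = 966.9 N·m clockwise.
Speaker: 15 × 9.81 = 147.2 N down at 4 m → arm 3.3 m, τ = 147.2 × 3.3 = 485.8 N·m clockwise.
Box: 11 × 9.81 = 107.9 N down at 6.3 m → arm 1 m, τ = 107.9 × 1 = 107.9 N·m clockwise.
Potted plant: 2.8 × 9.81 = 27.47 N down at 2.1 m → arm 5.2 m, τ = 27.47 × 5.2 = 142.8 N·m clockwise.
Net moment of the loads = 1703 N·m clockwise.
The upward force F acts at a point 2.3 m from the right end, arm 5 m, giving F × 5 counterclockwise.
Setting net torque to zero: F × 5 = 1703 → F = 1703 / 5 = 341 N.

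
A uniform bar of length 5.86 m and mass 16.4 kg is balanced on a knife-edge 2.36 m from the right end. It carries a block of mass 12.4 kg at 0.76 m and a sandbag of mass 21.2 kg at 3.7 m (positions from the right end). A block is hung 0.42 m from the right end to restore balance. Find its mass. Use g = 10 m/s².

Take moments about the knife-edge (at 2.36 m from the right end).
Beam weight: 16.4 × 10 = 164 N down at 2.93 m → arm 0.57 m, τ = 164 × 0.57 = 93.48 N·m counterclockwise.
Block: 12.4 × 10 = 124 N down at 0.76 m → arm 1.6 m, τ = 124 × 1.6 = 198.4 N·m clockwise.
Sandbag: 21.2 × 10 = 212 N down at 3.7 m → arm 1.34 m, τ = 212 × 1.34 = 284.1 N·m counterclockwise.
Net moment of known loads = 179.2 N·m counterclockwise.
An unknown mass m at 0.42 m has arm 1.94 m; its moment is m·g·1.94 clockwise.
Στ = 0 ⇒ m × 10 × 1.94 = 179.2 ⇒ m = 179.2 / (10 × 1.94) = 9.24 kg.

m ≈ 9.24 kg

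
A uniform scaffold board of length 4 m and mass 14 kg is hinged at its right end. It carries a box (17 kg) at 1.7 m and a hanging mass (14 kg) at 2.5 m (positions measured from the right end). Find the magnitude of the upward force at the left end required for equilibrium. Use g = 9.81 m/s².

Take moments about the right end.
Beam weight: 14 × 9.81 = 137.3 N down at 2 m → arm 2 m, τ = 137.3 × 2 = 274.6 N·m counterclockwise.
Box: 17 × 9.81 = 166.8 N down at 1.7 m → arm 1.7 m, τ = 166.8 × 1.7 = 283.6 N·m counterclockwise.
Hanging mass: 14 × 9.81 = 137.3 N down at 2.5 m → arm 2.5 m, τ = 137.3 × 2.5 = 343.2 N·m counterclockwise.
Net moment of the loads = 901.4 N·m counterclockwise.
The upward force F acts at the left end, arm 4 m, giving F × 4 clockwise.
Balancing moments: F × 4 = 901.4, giving F = 901.4 / 4 = 225 N.

F ≈ 225 N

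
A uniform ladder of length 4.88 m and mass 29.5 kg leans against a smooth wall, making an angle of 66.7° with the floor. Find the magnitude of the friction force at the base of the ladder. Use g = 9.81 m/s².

f ≈ 62.3 N

Choose the foot of the ladder as the axis so the floor normal and friction both act there and drop out.
Ladder weight 29.5×9.81 = 289.4 N acts at 2.44 m along the ladder; its horizontal arm is 2.44·cos66.7° = 0.9651 m → τ = 279.3 N·m clockwise.
Wall normal N acts horizontally at the top; its moment arm is the height L sinθ = 4.88·sin66.7° = 4.482 m, counterclockwise.
Στ = 0 ⇒ N × 4.482 = 279.3 ⇒ N = 62.3 N.
ΣFx = 0: friction at the foot balances the wall's push, so f = N_wall = 62.3 N.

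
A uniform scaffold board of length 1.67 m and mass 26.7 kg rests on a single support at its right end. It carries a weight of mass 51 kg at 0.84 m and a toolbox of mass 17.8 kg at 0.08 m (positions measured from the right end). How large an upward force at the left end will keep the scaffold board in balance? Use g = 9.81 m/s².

Taking torques about the right end:
Beam weight: 26.7 × 9.81 = 261.9 N down at 0.835 m → arm 0.835 m, τ = 261.9 × 0.835 = 218.7 N·m counterclockwise.
Weight: 51 × 9.81 = 500.3 N down at 0.84 m → arm 0.84 m, τ = 500.3 × 0.84 = 420.3 N·m counterclockwise.
Toolbox: 17.8 × 9.81 = 174.6 N down at 0.08 m → arm 0.08 m, τ = 174.6 × 0.08 = 13.97 N·m counterclockwise.
Net moment of the loads = 653 N·m counterclockwise.
The upward force F acts at the left end, arm 1.67 m, giving F × 1.67 clockwise.
Balancing moments: F × 1.67 = 653, giving F = 653 / 1.67 = 391 N.

F ≈ 391 N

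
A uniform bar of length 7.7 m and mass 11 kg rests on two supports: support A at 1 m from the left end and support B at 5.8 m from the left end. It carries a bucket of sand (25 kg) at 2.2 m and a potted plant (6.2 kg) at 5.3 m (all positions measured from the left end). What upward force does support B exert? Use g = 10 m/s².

R_B ≈ 183 N

Choose support A as the axis so its reaction then has zero moment arm.
Beam weight: 11 × 10 = 110 N down at 3.85 m → arm 2.85 m, τ = 110 × 2.85 = 313.5 N·m clockwise.
Bucket of sand: 25 × 10 = 250 N down at 2.2 m → arm 1.2 m, τ = 250 × 1.2 = 300 N·m clockwise.
Potted plant: 6.2 × 10 = 62 N down at 5.3 m → arm 4.3 m, τ = 62 × 4.3 = 266.6 N·m clockwise.
Net load moment about support A = 880.1 N·m clockwise.
Reaction R at support B is upward at 5.8 m, arm 4.8 m → moment R × 4.8 counterclockwise.
For rotational equilibrium, R × 4.8 = 880.1, so R = 183 N.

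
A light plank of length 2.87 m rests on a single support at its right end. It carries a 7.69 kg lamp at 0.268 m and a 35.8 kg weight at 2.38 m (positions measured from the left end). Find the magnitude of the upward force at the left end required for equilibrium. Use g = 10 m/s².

Sum moments about the right end (the unknown pivot reaction has zero arm there).
Lamp: 7.69 × 10 = 76.9 N down at 0.268 m → arm 2.602 m, τ = 76.9 × 2.602 = 200.1 N·m counterclockwise.
Weight: 35.8 × 10 = 358 N down at 2.38 m → arm 0.49 m, τ = 358 × 0.49 = 175.4 N·m counterclockwise.
Net moment of the loads = 375.5 N·m counterclockwise.
The upward force F acts at the left end, arm 2.87 m, giving F × 2.87 clockwise.
For rotational equilibrium, F × 2.87 = 375.5, so F = 375.5 / 2.87 = 131 N.

F ≈ 131 N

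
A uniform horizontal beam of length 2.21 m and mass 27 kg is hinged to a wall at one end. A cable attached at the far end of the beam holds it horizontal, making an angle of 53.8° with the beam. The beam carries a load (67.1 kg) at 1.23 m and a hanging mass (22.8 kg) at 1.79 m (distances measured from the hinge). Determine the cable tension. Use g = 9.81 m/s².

T ≈ 843 N

Choose the hinge as the axis so the unknown hinge reaction has zero arm there.
Beam weight: 27 × 9.81 = 264.9 N down at 1.105 m → arm 1.105 m, τ = 264.9 × 1.105 = 292.7 N·m clockwise.
Load: 67.1 × 9.81 = 658.3 N down at 1.23 m → arm 1.23 m, τ = 658.3 × 1.23 = 809.7 N·m clockwise.
Hanging mass: 22.8 × 9.81 = 223.7 N down at 1.79 m → arm 1.79 m, τ = 223.7 × 1.79 = 400.4 N·m clockwise.
Total clockwise load moment = 1503 N·m.
The cable tension T acts at 2.21 m; only its component perpendicular to the beam, T sinθ, produces torque. sin 53.8° = 0.807.
Balancing moments: T × 2.21 × 0.807 = 1503, giving T = 1503 / 1.783 = 843 N.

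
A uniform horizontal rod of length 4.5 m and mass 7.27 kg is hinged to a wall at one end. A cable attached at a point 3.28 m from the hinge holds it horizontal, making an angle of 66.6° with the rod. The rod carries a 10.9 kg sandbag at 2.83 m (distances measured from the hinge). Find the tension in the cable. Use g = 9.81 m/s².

Taking torques about the hinge:
Beam weight: 7.27 × 9.81 = 71.32 N down at 2.25 m → arm 2.25 m, τ = 71.32 × 2.25 = 160.5 N·m clockwise.
Sandbag: 10.9 × 9.81 = 106.9 N down at 2.83 m → arm 2.83 m, τ = 106.9 × 2.83 = 302.5 N·m clockwise.
Total clockwise load moment = 463 N·m.
The cable tension T acts at 3.28 m; only its component perpendicular to the rod, T sinθ, produces torque. sin 66.6° = 0.9178.
Balancing moments: T × 3.28 × 0.9178 = 463, giving T = 463 / 3.01 = 154 N.

T ≈ 154 N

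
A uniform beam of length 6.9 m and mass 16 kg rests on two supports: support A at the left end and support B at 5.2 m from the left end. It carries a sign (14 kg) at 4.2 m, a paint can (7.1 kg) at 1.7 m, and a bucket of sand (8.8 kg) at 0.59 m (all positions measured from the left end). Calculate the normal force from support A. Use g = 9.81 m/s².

Take moments about support B.
Beam weight: 16 × 9.81 = 157 N down at 3.45 m → arm 1.75 m, τ = 157 × 1.75 = 274.8 N·m counterclockwise.
Sign: 14 × 9.81 = 137.3 N down at 4.2 m → arm 1 m, τ = 137.3 × 1 = 137.3 N·m counterclockwise.
Paint can: 7.1 × 9.81 = 69.65 N down at 1.7 m → arm 3.5 m, τ = 69.65 × 3.5 = 243.8 N·m counterclockwise.
Bucket of sand: 8.8 × 9.81 = 86.33 N down at 0.59 m → arm 4.61 m, τ = 86.33 × 4.61 = 398 N·m counterclockwise.
Net load moment about support B = 1054 N·m counterclockwise.
Reaction R at support A is upward at 0 m, arm 5.2 m → moment R × 5.2 clockwise.
Balancing moments: R × 5.2 = 1054, giving R = 203 N.

R_A ≈ 203 N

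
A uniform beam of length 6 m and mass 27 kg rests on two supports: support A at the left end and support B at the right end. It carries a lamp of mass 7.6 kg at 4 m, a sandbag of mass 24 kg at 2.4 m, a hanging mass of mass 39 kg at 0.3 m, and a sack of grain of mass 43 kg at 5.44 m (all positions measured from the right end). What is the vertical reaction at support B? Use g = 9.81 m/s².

R_B ≈ 701 N

Taking torques about support A:
Beam weight: 27 × 9.81 = 264.9 N down at 3 m → arm 3 m, τ = 264.9 × 3 = 794.7 N·m clockwise.
Lamp: 7.6 × 9.81 = 74.56 N down at 4 m → arm 2 m, τ = 74.56 × 2 = 149.1 N·m clockwise.
Sandbag: 24 × 9.81 = 235.4 N down at 2.4 m → arm 3.6 m, τ = 235.4 × 3.6 = 847.4 N·m clockwise.
Hanging mass: 39 × 9.81 = 382.6 N down at 0.3 m → arm 5.7 m, τ = 382.6 × 5.7 = 2181 N·m clockwise.
Sack of grain: 43 × 9.81 = 421.8 N down at 5.44 m → arm 0.56 m, τ = 421.8 × 0.56 = 236.2 N·m clockwise.
Net load moment about support A = 4208 N·m clockwise.
Reaction R at support B is upward at 0 m, arm 6 m → moment R × 6 counterclockwise.
Balancing moments: R × 6 = 4208, giving R = 701 N.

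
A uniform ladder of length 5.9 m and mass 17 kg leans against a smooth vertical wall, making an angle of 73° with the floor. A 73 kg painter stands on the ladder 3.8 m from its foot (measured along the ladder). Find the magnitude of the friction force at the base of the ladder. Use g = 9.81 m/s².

Take moments about the foot of the ladder.
Ladder weight 17×9.81 = 166.8 N acts at 2.95 m along the ladder; its horizontal arm is 2.95·cos73° = 0.8625 m → τ = 143.9 N·m clockwise.
Painter: 73×9.81 = 716.1 N at 3.8 m → arm 1.111 m → τ = 795.6 N·m clockwise.
Wall normal N acts horizontally at the top; its moment arm is the height L sinθ = 5.9·sin73° = 5.642 m, counterclockwise.
Balancing moments: N × 5.642 = 939.5, giving N = 167 N.
ΣFx = 0: friction at the foot balances the wall's push, so f = N_wall = 167 N.

f ≈ 167 N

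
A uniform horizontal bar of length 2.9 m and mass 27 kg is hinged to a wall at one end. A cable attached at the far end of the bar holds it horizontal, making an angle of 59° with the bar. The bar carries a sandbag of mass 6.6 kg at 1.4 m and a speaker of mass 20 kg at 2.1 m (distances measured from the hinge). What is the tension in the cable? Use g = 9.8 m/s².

Choose the hinge as the axis so the unknown hinge reaction has zero arm there.
Beam weight: 27 × 9.8 = 264.6 N down at 1.45 m → arm 1.45 m, τ = 264.6 × 1.45 = 383.7 N·m clockwise.
Sandbag: 6.6 × 9.8 = 64.68 N down at 1.4 m → arm 1.4 m, τ = 64.68 × 1.4 = 90.55 N·m clockwise.
Speaker: 20 × 9.8 = 196 N down at 2.1 m → arm 2.1 m, τ = 196 × 2.1 = 411.6 N·m clockwise.
Total clockwise load moment = 885.9 N·m.
The cable tension T acts at 2.9 m; only its component perpendicular to the bar, T sinθ, produces torque. sin 59° = 0.8572.
Setting net torque to zero: T × 2.9 × 0.8572 = 885.9 → T = 885.9 / 2.486 = 356 N.

T ≈ 356 N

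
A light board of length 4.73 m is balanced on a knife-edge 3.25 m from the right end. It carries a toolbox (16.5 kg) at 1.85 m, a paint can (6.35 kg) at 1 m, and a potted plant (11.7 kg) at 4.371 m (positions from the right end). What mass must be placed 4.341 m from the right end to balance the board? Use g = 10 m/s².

m ≈ 22.2 kg

Sum moments about the knife-edge (at 3.25 m from the right end) (the support reaction has zero arm there).
Toolbox: 16.5 × 10 = 165 N down at 1.85 m → arm 1.4 m, τ = 165 × 1.4 = 231 N·m clockwise.
Paint can: 6.35 × 10 = 63.5 N down at 1 m → arm 2.25 m, τ = 63.5 × 2.25 = 142.9 N·m clockwise.
Potted plant: 11.7 × 10 = 117 N down at 4.371 m → arm 1.121 m, τ = 117 × 1.121 = 131.2 N·m counterclockwise.
Net moment of known loads = 242.7 N·m clockwise.
An unknown mass m at 4.341 m has arm 1.091 m; its moment is m·g·1.091 counterclockwise.
Στ = 0 ⇒ m × 10 × 1.091 = 242.7 ⇒ m = 242.7 / (10 × 1.091) = 22.2 kg.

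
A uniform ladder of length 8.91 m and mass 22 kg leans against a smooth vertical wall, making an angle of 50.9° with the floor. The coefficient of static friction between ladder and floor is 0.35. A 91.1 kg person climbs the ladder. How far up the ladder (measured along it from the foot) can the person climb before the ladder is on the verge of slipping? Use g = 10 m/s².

Sum moments about the foot of the ladder (the floor normal and friction both act there and drop out).
Ladder weight 22×10 = 220 N acts at 4.455 m along the ladder; its horizontal arm is 4.455·cos50.9° = 2.81 m → τ = 618.2 N·m clockwise.
Person weight 91.1×10 = 911 N at distance d → arm d·cos50.9° → τ = 911·d·0.6307 clockwise.
Wall normal N at the top has arm L sinθ = 6.915 m counterclockwise, so Στ = 0 gives N·6.915 = 618.2 + 574.6·d.
ΣFy = 0 ⇒ N_floor = 1131 N, so the maximum friction is μ_s·N_floor = 0.35×1131 = 395.8 N. ΣFx = 0 ⇒ N_wall = f, so at the slipping point N = 395.8 N.
Substituting: 395.8×6.915 = 618.2 + 574.6·d ⇒ d = (2737 − 618.2) / 574.6 = 3.69 m.

d ≈ 3.69 m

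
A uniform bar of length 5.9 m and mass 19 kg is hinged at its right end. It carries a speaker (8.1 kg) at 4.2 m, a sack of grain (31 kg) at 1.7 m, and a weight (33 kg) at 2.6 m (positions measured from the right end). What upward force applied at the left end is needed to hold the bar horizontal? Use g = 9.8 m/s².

F ≈ 380 N

About the right end:
Beam weight: 19 × 9.8 = 186.2 N down at 2.95 m → arm 2.95 m, τ = 186.2 × 2.95 = 549.3 N·m counterclockwise.
Speaker: 8.1 × 9.8 = 79.38 N down at 4.2 m → arm 4.2 m, τ = 79.38 × 4.2 = 333.4 N·m counterclockwise.
Sack of grain: 31 × 9.8 = 303.8 N down at 1.7 m → arm 1.7 m, τ = 303.8 × 1.7 = 516.5 N·m counterclockwise.
Weight: 33 × 9.8 = 323.4 N down at 2.6 m → arm 2.6 m, τ = 323.4 × 2.6 = 840.8 N·m counterclockwise.
Net moment of the loads = 2240 N·m counterclockwise.
The upward force F acts at the left end, arm 5.9 m, giving F × 5.9 clockwise.
Setting net torque to zero: F × 5.9 = 2240 → F = 2240 / 5.9 = 380 N.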